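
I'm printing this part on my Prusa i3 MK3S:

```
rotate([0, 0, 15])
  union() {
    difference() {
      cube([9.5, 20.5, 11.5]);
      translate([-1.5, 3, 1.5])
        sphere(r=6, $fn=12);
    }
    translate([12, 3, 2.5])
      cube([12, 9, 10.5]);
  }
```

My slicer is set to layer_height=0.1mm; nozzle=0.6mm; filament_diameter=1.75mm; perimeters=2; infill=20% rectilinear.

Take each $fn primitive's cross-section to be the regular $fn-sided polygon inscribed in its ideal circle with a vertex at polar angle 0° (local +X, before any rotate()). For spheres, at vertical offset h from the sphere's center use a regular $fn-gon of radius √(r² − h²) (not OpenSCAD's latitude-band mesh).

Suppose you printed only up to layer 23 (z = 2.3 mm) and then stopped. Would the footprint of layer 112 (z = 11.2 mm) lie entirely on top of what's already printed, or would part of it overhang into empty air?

Compare the two slices. At z = 2.3: the 9.5×20.5 cube contributes its full rectangle (area 194.75 mm²); the r=6 sphere at (-1.5, 3) slices to a regular 12-gon of circumradius 5.946 (√(r²−h²) with h=0.8 from center) (area = (12/2)·5.946²·sin(360°/12) = 106.08 mm²); Subtracting the remaining from the first: starting from the 9.5×20.5 cube (194.75 mm²), the r=6 sphere at (-1.5, 3) partially overlaps it — only the 30.04 mm² overlap (of its 106.08 mm²) is removed, clipping the outline — area = 164.71 mm²; the cube at (12, 3) is not intersected at this z (z outside [2.5, 13]); Combining (union): only the result so far is present, so the union is just that shape — area = 164.71 mm²; (rotated 15° about Z; rotation is an isometry so areas/perimeters/island counts are preserved). At z = 11.2: the cube is present — its section is the full 9.5×20.5 rectangle (area 194.75 mm²); the sphere at (-1.5, 3) is absent (|z−center|=9.700 > r=6); Subtracting the remaining from the first: none of the subtracted shapes is present at this height, so the 9.5×20.5 cube is unchanged — area = 194.75 mm²; the 12×9 cube at (12, 3) contributes its full rectangle (area 108.00 mm²); Merging all regions: the 2 present regions are separate (no shared area or edge), so areas and boundary lengths simply add and each stays a separate island — area = 302.75 mm²; (whole slice rotated 15° about Z — lengths, areas and connectivity unchanged). Checking containment: at z = 11.2 the cross-section extends beyond the z = 2.3 cross-section by about 138.04 mm².

part overhangs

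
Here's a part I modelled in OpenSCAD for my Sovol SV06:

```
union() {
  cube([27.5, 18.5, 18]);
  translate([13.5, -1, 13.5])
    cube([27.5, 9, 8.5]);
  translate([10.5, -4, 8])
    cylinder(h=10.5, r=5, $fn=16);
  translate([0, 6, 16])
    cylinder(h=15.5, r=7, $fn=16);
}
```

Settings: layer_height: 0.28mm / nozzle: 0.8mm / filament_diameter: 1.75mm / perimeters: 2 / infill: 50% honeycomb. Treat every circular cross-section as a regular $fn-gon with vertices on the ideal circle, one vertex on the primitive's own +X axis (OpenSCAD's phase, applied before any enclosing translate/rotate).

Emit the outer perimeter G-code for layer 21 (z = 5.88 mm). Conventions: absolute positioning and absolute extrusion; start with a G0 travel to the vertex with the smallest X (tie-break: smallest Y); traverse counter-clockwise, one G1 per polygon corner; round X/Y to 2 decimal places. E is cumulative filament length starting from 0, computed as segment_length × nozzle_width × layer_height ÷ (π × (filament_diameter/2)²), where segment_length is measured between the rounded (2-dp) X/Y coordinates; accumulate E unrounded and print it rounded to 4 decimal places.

At z = 5.88 mm: the cube (footprint 27.5×18.5) is included at this height; the cube at (13.5, -1) does not reach this height (z outside [13.5, 22]); the cylinder at (10.5, -4) does not reach this height (z outside [8, 18.5]); the cylinder at (0, 6) is absent (z outside [16, 31.5]); Combining (union): only the 27.5×18.5 cube is present, so the union is just that shape — 1 connected region. The outline is a single polygon with 4 vertices. Extrusion per mm of travel: 0.8 × 0.28 / (π × 0.875²) = 0.093128. Accumulating E over each segment gives final E = 8.5678.

G0 X0.00 Y0.00 Z5.88
G1 X27.50 Y0.00 E2.5610
G1 X27.50 Y18.50 E4.2839
G1 X0.00 Y18.50 E6.8449
G1 X0.00 Y0.00 E8.5678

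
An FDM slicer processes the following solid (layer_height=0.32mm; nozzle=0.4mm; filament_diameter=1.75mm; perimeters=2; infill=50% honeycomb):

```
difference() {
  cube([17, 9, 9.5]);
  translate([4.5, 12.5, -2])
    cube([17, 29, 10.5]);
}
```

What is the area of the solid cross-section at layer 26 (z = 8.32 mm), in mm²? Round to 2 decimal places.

At z = 8.32 mm: the 17×9 cube contributes its full rectangle (area 153.00 mm²); the 17×29 cube at (4.5, 12.5) contributes its full rectangle (area 493.00 mm²); After the difference (first − rest): starting from the 17×9 cube (153.00 mm²), the 17×29 cube at (4.5, 12.5) misses the remaining region (no effect) — area = 153.00 mm². Overall, the cross-section is a single solid region. Net area = 153.00 mm².

153.00 mm²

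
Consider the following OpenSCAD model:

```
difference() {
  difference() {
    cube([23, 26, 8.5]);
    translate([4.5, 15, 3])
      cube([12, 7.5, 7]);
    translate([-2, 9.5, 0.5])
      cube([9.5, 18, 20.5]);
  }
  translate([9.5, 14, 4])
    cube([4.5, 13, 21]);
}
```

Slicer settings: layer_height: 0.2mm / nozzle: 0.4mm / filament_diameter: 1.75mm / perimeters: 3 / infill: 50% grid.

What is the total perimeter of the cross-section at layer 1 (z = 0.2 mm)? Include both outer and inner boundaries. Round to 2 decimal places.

At z = 0.2 mm: the 23×26 cube contributes its full rectangle (perimeter 98.00 mm); the cube at (4.5, 15) is absent (z outside [3, 10]); the cube at (-2, 9.5) does not reach this height (z outside [0.5, 21]); Subtracting the remaining from the first: none of the subtracted shapes is present at this height, so the 23×26 cube is unchanged — boundary = 98.00 mm; the cube at (9.5, 14) is absent (z outside [4, 25]); Subtracting the remaining from the first: none of the subtracted shapes is present at this height, so that combined region is unchanged — boundary = 98.00 mm. Overall, the cross-section is a single solid region. Total boundary length (outer) = 98.00 mm.

98.00 mm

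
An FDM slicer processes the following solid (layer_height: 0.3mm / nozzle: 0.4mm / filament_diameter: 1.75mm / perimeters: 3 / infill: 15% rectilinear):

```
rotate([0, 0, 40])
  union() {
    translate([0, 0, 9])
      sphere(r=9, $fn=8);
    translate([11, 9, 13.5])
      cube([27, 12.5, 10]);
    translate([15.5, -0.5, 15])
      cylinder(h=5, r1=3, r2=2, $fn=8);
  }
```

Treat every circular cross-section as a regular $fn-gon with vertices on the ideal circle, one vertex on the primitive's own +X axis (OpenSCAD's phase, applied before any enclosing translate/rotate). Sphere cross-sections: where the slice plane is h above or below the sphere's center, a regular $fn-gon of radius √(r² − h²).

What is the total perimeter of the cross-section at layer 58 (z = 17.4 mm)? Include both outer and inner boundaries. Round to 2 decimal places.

At z = 17.4 mm: the r=9 sphere contributes a regular 8-gon of circumradius √(9²−8.4²) = 3.231 (perimeter = 2·8·3.231·sin(180°/8) = 19.78 mm); the cube at (11, 9) is present — its section is the full 27×12.5 rectangle (perimeter 79.00 mm); the cone at (15.5, -0.5) contributes a regular 8-gon of circumradius 2.520 (interpolated between r1=3 and r2=2 at t=0.480) (perimeter = 2·8·2.520·sin(180°/8) = 15.43 mm); Merging all regions: the 3 present regions are separate (no shared area or edge), so areas and boundary lengths simply add and each stays a separate island — boundary = 114.21 mm; (rotated 40° about Z; rotation is an isometry so areas/perimeters/island counts are preserved). Overall, the cross-section has 3 separate islands. Total boundary length (outer) = 114.21 mm.

114.21 mm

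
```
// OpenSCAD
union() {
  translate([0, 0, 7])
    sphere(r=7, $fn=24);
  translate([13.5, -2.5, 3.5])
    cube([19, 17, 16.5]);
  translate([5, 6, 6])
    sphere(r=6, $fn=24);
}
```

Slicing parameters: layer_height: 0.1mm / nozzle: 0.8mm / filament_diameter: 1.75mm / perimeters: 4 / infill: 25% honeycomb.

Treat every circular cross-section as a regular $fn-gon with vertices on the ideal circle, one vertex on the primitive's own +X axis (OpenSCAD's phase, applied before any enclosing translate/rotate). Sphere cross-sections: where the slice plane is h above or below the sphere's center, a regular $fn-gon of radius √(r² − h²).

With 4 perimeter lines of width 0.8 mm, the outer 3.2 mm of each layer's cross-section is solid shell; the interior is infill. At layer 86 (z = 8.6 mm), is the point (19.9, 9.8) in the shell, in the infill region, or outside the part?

infill

At z = 8.6 mm: the sphere: section is a regular 24-gon, circumradius = √(r²−h²) = √(7²−1.6²) = 6.815; the cube at (13.5, -2.5) (footprint 19×17) is included at this height; the sphere at (5, 6): section is a regular 24-gon, circumradius = √(r²−h²) = √(6²−2.6²) = 5.407; Merging all regions: the regions partially overlap (shared area 27.78 mm²), so overlapping operands fuse into one piece — 2 connected regions. Overall, the cross-section has 2 separate islands. The nearest boundary edge runs (13.50, 14.50)→(32.50, 14.50); distance from the point to it = 4.70 mm. (Shell/infill is judged within the island containing the point — the largest one.) The point is inside the cross-section and 4.70 mm from the nearest boundary — more than the 3.2 mm shell width (4 × 0.8), so it's in the infill interior.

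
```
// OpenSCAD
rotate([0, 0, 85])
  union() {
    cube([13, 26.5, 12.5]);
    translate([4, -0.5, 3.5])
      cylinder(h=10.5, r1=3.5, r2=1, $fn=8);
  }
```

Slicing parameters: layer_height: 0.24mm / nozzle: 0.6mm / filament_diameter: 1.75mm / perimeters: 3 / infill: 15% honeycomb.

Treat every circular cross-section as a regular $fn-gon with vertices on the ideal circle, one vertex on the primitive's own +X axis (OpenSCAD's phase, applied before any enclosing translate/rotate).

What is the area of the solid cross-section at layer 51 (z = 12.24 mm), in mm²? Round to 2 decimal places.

348.66 mm²

At z = 12.24 mm: the cube (footprint 13×26.5) is included at this height (area 344.50 mm²); the cone at (4, -0.5) contributes a regular 8-gon of circumradius 1.419 (interpolated between r1=3.5 and r2=1 at t=0.832) (area = (8/2)·1.419²·sin(360°/8) = 5.70 mm²); Taking the union: the regions partially overlap — summed areas 350.20 mm² minus the doubly-counted overlap 1.53 mm² gives 348.66 mm² — area = 348.66 mm²; (whole slice rotated 85° about Z — lengths, areas and connectivity unchanged). Overall, the cross-section is a single solid region. Net area = 348.66 mm².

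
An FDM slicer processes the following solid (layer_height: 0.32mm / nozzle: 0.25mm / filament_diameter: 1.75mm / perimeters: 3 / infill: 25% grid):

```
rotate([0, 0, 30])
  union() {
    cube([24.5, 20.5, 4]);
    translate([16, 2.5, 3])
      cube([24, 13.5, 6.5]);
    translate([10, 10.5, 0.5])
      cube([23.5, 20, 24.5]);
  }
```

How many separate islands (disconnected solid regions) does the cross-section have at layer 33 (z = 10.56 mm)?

1

At z = 10.56 mm: the cube is not intersected at this z (z outside [0, 4]); the cube at (16, 2.5) does not reach this height (z outside [3, 9.5]); the cube at (10, 10.5) (footprint 23.5×20) is included at this height; Combining (union): only the 23.5×20 cube at (10, 10.5) is present, so the union is just that shape — 1 connected region; (whole slice rotated 30° about Z — lengths, areas and connectivity unchanged). Overall, the cross-section is a single solid region. Island count = 1.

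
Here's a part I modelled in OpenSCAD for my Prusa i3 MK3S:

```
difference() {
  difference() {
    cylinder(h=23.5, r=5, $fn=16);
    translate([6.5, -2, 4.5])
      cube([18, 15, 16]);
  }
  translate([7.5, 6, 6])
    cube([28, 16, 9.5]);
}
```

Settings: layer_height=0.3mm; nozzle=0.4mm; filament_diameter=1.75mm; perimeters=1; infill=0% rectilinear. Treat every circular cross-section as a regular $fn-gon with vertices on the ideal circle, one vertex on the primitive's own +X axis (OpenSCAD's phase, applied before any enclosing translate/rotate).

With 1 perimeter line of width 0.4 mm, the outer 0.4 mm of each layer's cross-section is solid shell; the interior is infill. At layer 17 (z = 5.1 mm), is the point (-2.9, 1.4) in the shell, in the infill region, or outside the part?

At z = 5.1 mm: the r=5 cylinder contributes a regular 16-gon of circumradius 5; the cube at (6.5, -2) (footprint 18×15) is included at this height; After the difference (first − rest): starting from the r=5 cylinder, the 18×15 cube at (6.5, -2) misses the remaining region (no effect) — 1 connected region; the cube at (7.5, 6) is not intersected at this z (z outside [6, 15.5]); Subtracting the remaining from the first: none of the subtracted shapes is present at this height, so the result so far is unchanged — 1 connected region. Overall, the cross-section is a single solid region. The nearest boundary edge runs (-4.62, 1.91)→(-3.54, 3.54); distance from the point to it = 1.71 mm. The point is inside the cross-section and 1.71 mm from the nearest boundary — more than the 0.4 mm shell width (1 × 0.4), so it's in the infill interior.

infill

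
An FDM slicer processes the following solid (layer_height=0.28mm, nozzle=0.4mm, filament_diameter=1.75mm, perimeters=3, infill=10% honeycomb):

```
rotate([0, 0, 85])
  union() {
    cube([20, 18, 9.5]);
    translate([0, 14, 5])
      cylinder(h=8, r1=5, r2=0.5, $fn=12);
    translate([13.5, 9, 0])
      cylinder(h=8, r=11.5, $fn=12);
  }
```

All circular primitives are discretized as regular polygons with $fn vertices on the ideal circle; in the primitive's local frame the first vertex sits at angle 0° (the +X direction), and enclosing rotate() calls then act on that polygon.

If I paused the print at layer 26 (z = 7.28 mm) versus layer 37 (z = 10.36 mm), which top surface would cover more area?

Layer 26 (z = 7.28): the cube (footprint 20×18) is included at this height (area 360.00 mm²); the cone at (0, 14) contributes a regular 12-gon of circumradius 3.717 (interpolated between r1=5 and r2=0.5 at t=0.285) (area = (12/2)·3.717²·sin(360°/12) = 41.46 mm²); the r=11.5 cylinder at (13.5, 9) contributes a regular 12-gon of circumradius 11.5 (area = (12/2)·11.500²·sin(360°/12) = 396.75 mm²); Combining (union): the regions partially overlap — summed areas 798.21 mm² minus the doubly-counted overlap 315.29 mm² gives 482.92 mm² — area = 482.92 mm²; (rotated 85° about Z; rotation is an isometry so areas/perimeters/island counts are preserved). So its area = 482.92 mm². Layer 37 (z = 10.36): the cube is absent (z outside [0, 9.5]); the cone at (0, 14) contributes a regular 12-gon of circumradius 1.985 (interpolated between r1=5 and r2=0.5 at t=0.670) (area = (12/2)·1.985²·sin(360°/12) = 11.82 mm²); the cylinder at (13.5, 9) does not reach this height (z outside [0, 8]); Merging all regions: only the cone at (0, 14) is present, so the union is just that shape — area = 11.82 mm²; (whole slice rotated 85° about Z — lengths, areas and connectivity unchanged). So its area = 11.82 mm². Layer 26 is larger (482.92 vs 11.82 mm²).

layer 26 (z = 7.28 mm)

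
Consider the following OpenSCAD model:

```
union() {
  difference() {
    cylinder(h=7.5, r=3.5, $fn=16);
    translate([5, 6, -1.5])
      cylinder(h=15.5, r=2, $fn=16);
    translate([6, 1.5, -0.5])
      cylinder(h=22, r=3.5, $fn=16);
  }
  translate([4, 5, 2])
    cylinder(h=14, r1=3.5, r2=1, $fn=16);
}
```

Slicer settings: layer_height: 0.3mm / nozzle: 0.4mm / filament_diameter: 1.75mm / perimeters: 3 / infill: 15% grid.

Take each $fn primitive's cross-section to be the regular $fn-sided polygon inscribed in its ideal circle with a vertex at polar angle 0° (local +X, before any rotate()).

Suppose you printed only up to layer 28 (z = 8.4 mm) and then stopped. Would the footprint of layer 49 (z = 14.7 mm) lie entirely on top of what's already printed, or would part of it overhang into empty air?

entirely on top

Compare the two slices. At z = 8.4: the cylinder does not reach this height (z outside [0, 7.5]); the cylinder at (5, 6): section is a regular 16-gon, circumradius r=2 (area = (16/2)·2.000²·sin(360°/16) = 12.25 mm²); the cylinder at (6, 1.5): section is a regular 16-gon, circumradius r=3.5 (area = (16/2)·3.500²·sin(360°/16) = 37.50 mm²); After the difference (first − rest): the first operand is absent here, so nothing remains; the cone at (4, 5): at t=0.457 of its height the radius interpolates to r₁+(r₂−r₁)t = 2.357, giving a regular 16-gon of that circumradius (area = (16/2)·2.357²·sin(360°/16) = 17.01 mm²); Taking the union: only the cone at (4, 5) is present, so the union is just that shape — area = 17.01 mm². At z = 14.7: the cylinder is absent (z outside [0, 7.5]); the cylinder at (5, 6) is absent (z outside [-1.5, 14]); the cylinder at (6, 1.5): section is a regular 16-gon, circumradius r=3.5 (area = (16/2)·3.500²·sin(360°/16) = 37.50 mm²); Subtracting the remaining from the first: the first operand is absent here, so nothing remains; the cone at (4, 5) contributes a regular 16-gon of circumradius 1.232 (interpolated between r1=3.5 and r2=1 at t=0.907) (area = (16/2)·1.232²·sin(360°/16) = 4.65 mm²); Taking the union: only the cone at (4, 5) is present, so the union is just that shape — area = 4.65 mm². Checking containment: the cross-section at z = 14.7 is a subset of the cross-section at z = 8.4.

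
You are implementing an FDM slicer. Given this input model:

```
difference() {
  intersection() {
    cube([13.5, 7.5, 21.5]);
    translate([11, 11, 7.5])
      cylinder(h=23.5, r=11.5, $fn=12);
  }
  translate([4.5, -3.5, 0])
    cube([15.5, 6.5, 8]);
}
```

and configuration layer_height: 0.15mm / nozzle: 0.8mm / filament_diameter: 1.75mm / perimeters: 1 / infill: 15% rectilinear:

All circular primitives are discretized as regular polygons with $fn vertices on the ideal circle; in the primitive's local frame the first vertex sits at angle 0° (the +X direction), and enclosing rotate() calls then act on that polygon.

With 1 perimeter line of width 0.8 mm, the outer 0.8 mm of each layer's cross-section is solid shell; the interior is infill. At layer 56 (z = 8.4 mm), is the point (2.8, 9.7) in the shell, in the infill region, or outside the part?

At z = 8.4 mm: the cube is present — its section is the full 13.5×7.5 rectangle; the cylinder at (11, 11): section is a regular 12-gon, circumradius r=11.5; After intersecting: the r=11.5 cylinder at (11, 11) partially overlaps the 13.5×7.5 cube; clipping to the common part keeps 78.81 mm² — 1 connected region; the cube at (4.5, -3.5) is not intersected at this z (z outside [0, 8]); After the difference (first − rest): none of the subtracted shapes is present at this height, so the result so far is unchanged — 1 connected region. Overall, the cross-section is a single solid region. The nearest boundary edge runs (0.44, 7.50)→(13.50, 7.50); distance from the point to it = 2.20 mm. The point is not inside any of the regions above, so it lies outside the cross-section (2.20 mm from the nearest boundary).

outside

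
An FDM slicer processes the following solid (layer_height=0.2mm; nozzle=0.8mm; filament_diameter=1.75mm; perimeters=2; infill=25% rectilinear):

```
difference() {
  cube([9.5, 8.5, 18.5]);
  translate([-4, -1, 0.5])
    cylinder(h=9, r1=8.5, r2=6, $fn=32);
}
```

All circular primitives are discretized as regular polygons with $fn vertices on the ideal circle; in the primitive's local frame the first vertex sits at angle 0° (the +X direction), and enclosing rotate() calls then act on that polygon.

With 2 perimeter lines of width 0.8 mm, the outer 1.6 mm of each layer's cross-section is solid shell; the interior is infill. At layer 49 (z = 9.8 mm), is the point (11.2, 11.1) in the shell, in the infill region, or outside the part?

At z = 9.8 mm: the cube (footprint 9.5×8.5) is included at this height; the cone at (-4, -1) is not intersected at this z (z outside [0.5, 9.5]); Subtracting the remaining from the first: none of the subtracted shapes is present at this height, so the 9.5×8.5 cube is unchanged — 1 connected region. Overall, the cross-section is a single solid region. The nearest boundary edge runs (9.50, 0.00)→(9.50, 8.50); distance from the point to it = 3.11 mm. The point is not inside any of the regions above, so it lies outside the cross-section (3.11 mm from the nearest boundary).

outside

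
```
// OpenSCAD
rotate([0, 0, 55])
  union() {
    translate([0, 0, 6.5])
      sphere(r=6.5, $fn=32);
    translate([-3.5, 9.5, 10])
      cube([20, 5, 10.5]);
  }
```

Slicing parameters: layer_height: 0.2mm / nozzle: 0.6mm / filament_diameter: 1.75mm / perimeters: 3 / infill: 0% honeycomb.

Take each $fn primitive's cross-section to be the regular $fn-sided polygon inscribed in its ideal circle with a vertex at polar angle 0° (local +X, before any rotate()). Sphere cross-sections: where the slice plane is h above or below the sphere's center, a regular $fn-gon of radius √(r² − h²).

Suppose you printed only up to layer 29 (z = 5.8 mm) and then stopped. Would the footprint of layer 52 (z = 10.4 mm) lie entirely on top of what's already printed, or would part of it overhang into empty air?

Compare the two slices. At z = 5.8: the sphere: section is a regular 32-gon, circumradius = √(r²−h²) = √(6.5²−0.7²) = 6.462 (area = (32/2)·6.462²·sin(360°/32) = 130.35 mm²); the cube at (-3.5, 9.5) is absent (z outside [10, 20.5]); Taking the union: only the r=6.5 sphere is present, so the union is just that shape — area = 130.35 mm²; (rotated 55° about Z; rotation is an isometry so areas/perimeters/island counts are preserved). At z = 10.4: the r=6.5 sphere contributes a regular 32-gon of circumradius √(6.5²−3.9²) = 5.200 (area = (32/2)·5.200²·sin(360°/32) = 84.40 mm²); the cube at (-3.5, 9.5) (footprint 20×5) is included at this height (area 100.00 mm²); Merging all regions: the 2 present regions are separate (no shared area or edge), so areas and boundary lengths simply add and each stays a separate island — area = 184.40 mm²; (whole slice rotated 55° about Z — lengths, areas and connectivity unchanged). Checking containment: at z = 10.4 the cross-section extends beyond the z = 5.8 cross-section by about 100.00 mm².

part overhangs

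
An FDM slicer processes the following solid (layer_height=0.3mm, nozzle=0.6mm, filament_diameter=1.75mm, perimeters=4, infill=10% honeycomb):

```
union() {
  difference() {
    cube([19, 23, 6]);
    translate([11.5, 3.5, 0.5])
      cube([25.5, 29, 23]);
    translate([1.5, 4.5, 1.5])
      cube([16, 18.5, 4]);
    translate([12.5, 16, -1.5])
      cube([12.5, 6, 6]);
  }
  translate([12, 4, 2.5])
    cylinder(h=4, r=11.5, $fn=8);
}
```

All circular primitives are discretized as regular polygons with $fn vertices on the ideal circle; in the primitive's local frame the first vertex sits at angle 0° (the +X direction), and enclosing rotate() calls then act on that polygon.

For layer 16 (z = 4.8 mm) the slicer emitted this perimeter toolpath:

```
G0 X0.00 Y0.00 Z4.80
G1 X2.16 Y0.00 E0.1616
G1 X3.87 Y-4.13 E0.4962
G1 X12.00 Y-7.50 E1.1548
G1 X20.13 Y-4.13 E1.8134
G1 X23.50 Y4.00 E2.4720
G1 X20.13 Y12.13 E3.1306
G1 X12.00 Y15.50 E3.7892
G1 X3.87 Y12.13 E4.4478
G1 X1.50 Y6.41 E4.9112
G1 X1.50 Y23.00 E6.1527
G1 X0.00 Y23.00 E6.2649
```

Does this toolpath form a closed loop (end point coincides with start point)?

no

Start point (G0): (0.00, 0.00). End point (last G1): the path does not return to the start — open.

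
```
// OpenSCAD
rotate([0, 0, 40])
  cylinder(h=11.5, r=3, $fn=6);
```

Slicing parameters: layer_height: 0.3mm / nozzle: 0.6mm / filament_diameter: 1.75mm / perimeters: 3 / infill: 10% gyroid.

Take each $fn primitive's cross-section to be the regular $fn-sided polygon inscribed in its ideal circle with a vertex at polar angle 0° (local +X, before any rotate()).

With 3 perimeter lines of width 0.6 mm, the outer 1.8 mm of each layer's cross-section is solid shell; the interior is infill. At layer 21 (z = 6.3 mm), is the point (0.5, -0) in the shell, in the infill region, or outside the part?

At z = 6.3 mm: the cylinder: section is a regular 6-gon, circumradius r=3; (rotated 40° about Z; rotation is an isometry so areas/perimeters/island counts are preserved). Overall, the cross-section is a single solid region. Undo the 40° rotation: the query point maps to (0.383, -0.321) in the un-rotated model frame. The nearest boundary edge runs (1.50, -2.60)→(3.00, 0.00); distance from the point to it = 2.11 mm. The point is inside the cross-section and 2.11 mm from the nearest boundary — more than the 1.8 mm shell width (3 × 0.6), so it's in the infill interior.

infill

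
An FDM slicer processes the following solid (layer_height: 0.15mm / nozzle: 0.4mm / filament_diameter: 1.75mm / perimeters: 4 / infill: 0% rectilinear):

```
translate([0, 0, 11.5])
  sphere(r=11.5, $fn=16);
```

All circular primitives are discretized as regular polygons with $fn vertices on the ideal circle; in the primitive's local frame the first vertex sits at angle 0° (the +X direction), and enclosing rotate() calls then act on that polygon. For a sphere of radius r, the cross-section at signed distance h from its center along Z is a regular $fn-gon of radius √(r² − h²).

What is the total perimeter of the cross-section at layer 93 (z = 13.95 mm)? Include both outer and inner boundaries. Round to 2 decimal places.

70.15 mm

At z = 13.95 mm: the sphere: section is a regular 16-gon, circumradius = √(r²−h²) = √(11.5²−2.45²) = 11.236 (perimeter = 2·16·11.236·sin(180°/16) = 70.15 mm). Overall, the cross-section is a single solid region. Total boundary length (outer) = 70.15 mm.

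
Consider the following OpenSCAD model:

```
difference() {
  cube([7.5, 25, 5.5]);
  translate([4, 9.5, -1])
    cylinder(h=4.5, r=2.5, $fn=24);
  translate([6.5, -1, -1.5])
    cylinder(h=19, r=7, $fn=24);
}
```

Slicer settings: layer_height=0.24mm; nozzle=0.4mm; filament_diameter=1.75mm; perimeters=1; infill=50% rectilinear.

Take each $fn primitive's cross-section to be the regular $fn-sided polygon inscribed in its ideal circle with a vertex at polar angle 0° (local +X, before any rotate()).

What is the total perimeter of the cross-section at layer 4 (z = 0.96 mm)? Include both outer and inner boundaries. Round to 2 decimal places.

At z = 0.96 mm: the cube (footprint 7.5×25) is included at this height (perimeter 65.00 mm); the r=2.5 cylinder at (4, 9.5) contributes a regular 24-gon of circumradius 2.5 (perimeter = 2·24·2.500·sin(180°/24) = 15.66 mm); the r=7 cylinder at (6.5, -1) gives a regular 24-gon of circumradius 7 (constant along its height) (perimeter = 2·24·7.000·sin(180°/24) = 43.86 mm); Subtracting the remaining from the first: starting from the 7.5×25 cube, the r=2.5 cylinder at (4, 9.5) lies wholly inside it (removes its full 19.41 mm² and its 15.66 mm outline becomes a hole wall); the r=7 cylinder at (6.5, -1) partially overlaps it — only the 36.71 mm² overlap (of its 152.19 mm²) is removed, clipping the outline — boundary (outer + 1 inner loop) = 75.31 mm. Overall, the cross-section is one region with 1 hole. Total boundary length (outer + inner) = 75.31 mm.

75.31 mm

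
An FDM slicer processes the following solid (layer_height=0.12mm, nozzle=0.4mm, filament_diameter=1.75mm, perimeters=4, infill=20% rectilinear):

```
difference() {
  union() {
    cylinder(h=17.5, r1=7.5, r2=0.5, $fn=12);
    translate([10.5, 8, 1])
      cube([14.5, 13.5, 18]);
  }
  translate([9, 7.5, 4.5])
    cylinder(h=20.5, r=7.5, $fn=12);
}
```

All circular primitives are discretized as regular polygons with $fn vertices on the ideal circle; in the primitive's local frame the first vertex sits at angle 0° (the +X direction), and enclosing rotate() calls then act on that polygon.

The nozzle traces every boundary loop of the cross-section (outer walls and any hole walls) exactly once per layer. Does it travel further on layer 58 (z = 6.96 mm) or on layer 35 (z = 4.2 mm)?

layer 35 (z = 4.2 mm)

Layer 58 (z = 6.96): the cone (r1=7.5→r2=0.5) has section circumradius 4.716 here — a regular 12-gon (perimeter = 2·12·4.716·sin(180°/12) = 29.29 mm); the cube at (10.5, 8) (footprint 14.5×13.5) is included at this height (perimeter 56.00 mm); Combining (union): the 2 present regions are separate (no shared area or edge), so areas and boundary lengths simply add and each stays a separate island — boundary = 85.29 mm; the cylinder at (9, 7.5): section is a regular 12-gon, circumradius r=7.5 (perimeter = 2·12·7.500·sin(180°/12) = 46.59 mm); Taking the first minus the rest: starting from the result so far, the r=7.5 cylinder at (9, 7.5) partially overlaps it — only the 28.58 mm² overlap (of its 168.75 mm²) is removed, clipping the outline — boundary = 82.41 mm. So its perimeter = 82.41 mm. Layer 35 (z = 4.2): the cone: at t=0.240 of its height the radius interpolates to r₁+(r₂−r₁)t = 5.820, giving a regular 12-gon of that circumradius (perimeter = 2·12·5.820·sin(180°/12) = 36.15 mm); the 14.5×13.5 cube at (10.5, 8) contributes its full rectangle (perimeter 56.00 mm); Combining (union): the 2 present regions are separate (no shared area or edge), so areas and boundary lengths simply add and each stays a separate island — boundary = 92.15 mm; the cylinder at (9, 7.5) is not intersected at this z (z outside [4.5, 25]); After the difference (first − rest): none of the subtracted shapes is present at this height, so that combined region is unchanged — boundary = 92.15 mm. So its perimeter = 92.15 mm. Layer 35 is larger (92.15 vs 82.41 mm).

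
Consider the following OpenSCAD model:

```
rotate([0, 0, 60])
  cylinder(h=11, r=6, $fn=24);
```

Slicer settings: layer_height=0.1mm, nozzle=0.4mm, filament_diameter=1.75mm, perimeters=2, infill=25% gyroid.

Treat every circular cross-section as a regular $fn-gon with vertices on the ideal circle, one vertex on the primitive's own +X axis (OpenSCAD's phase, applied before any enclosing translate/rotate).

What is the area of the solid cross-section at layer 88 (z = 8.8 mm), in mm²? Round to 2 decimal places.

111.81 mm²

At z = 8.8 mm: the r=6 cylinder gives a regular 24-gon of circumradius 6 (constant along its height) (area = (24/2)·6.000²·sin(360°/24) = 111.81 mm²); (rotated 60° about Z; rotation is an isometry so areas/perimeters/island counts are preserved). Overall, the cross-section is a single solid region. Net area = 111.81 mm².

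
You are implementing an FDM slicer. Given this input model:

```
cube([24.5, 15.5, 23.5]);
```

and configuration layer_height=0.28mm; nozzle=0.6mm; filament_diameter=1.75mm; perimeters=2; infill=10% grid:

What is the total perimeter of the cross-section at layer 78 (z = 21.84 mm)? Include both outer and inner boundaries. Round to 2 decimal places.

80.00 mm

At z = 21.84 mm: the 24.5×15.5 cube contributes its full rectangle (perimeter 80.00 mm). Overall, the cross-section is a single solid region. Total boundary length (outer) = 80.00 mm.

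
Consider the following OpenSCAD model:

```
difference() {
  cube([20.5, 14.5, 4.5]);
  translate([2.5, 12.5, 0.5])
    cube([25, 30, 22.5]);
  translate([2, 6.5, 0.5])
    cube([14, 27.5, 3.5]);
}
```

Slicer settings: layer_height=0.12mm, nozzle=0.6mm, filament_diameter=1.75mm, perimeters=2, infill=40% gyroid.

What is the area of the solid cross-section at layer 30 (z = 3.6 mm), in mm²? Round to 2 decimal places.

At z = 3.6 mm: the 20.5×14.5 cube contributes its full rectangle (area 297.25 mm²); the cube at (2.5, 12.5) is present — its section is the full 25×30 rectangle (area 750.00 mm²); the cube at (2, 6.5) (footprint 14×27.5) is included at this height (area 385.00 mm²); Subtracting the remaining from the first: starting from the 20.5×14.5 cube (297.25 mm²), the 25×30 cube at (2.5, 12.5) partially overlaps it — only the 36.00 mm² overlap (of its 750.00 mm²) is removed, clipping the outline; the 14×27.5 cube at (2, 6.5) partially overlaps it — only the 85.00 mm² overlap (of its 385.00 mm²) is removed, clipping the outline — area = 176.25 mm². Overall, the cross-section is a single solid region. Net area = 176.25 mm².

176.25 mm²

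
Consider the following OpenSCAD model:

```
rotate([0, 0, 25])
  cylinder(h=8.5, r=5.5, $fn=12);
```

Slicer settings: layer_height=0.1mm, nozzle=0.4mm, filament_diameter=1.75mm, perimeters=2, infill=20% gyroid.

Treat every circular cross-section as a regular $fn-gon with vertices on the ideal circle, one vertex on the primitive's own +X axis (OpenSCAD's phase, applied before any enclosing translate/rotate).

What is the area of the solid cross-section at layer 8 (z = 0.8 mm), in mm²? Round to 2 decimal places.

90.75 mm²

At z = 0.8 mm: the r=5.5 cylinder gives a regular 12-gon of circumradius 5.5 (constant along its height) (area = (12/2)·5.500²·sin(360°/12) = 90.75 mm²); (rotated 25° about Z; rotation is an isometry so areas/perimeters/island counts are preserved). Overall, the cross-section is a single solid region. Net area = 90.75 mm².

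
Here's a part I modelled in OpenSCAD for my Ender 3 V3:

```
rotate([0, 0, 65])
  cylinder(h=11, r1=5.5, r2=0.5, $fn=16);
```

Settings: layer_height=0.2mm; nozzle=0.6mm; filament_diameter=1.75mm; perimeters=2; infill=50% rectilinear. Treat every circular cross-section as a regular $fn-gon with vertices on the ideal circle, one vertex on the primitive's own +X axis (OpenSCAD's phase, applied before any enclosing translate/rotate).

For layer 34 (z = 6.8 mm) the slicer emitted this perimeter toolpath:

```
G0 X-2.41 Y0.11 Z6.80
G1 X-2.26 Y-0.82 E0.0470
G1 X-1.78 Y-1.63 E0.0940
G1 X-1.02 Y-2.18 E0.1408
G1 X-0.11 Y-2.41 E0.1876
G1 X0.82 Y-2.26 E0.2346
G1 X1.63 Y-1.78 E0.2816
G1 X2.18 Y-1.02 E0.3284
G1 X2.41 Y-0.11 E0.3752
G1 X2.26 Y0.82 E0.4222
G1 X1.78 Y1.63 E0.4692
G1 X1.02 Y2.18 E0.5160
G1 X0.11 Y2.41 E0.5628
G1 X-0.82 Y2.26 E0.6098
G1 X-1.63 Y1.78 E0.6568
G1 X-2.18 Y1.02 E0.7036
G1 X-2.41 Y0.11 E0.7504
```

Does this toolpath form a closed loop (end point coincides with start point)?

yes

Start point (G0): (-2.41, 0.11). End point (last G1): the path returns to the start — closed.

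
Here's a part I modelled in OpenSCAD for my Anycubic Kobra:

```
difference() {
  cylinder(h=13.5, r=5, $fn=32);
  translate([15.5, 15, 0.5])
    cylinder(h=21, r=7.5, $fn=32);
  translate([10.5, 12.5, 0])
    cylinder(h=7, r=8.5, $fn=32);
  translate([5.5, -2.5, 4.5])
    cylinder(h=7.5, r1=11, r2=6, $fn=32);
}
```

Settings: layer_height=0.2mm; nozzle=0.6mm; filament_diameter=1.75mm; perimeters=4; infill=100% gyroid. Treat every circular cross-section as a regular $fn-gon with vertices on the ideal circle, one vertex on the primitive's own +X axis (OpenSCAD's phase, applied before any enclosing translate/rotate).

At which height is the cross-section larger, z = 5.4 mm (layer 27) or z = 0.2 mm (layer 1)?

Layer 27 (z = 5.4): the r=5 cylinder gives a regular 32-gon of circumradius 5 (constant along its height) (area = (32/2)·5.000²·sin(360°/32) = 78.04 mm²); the cylinder at (15.5, 15): section is a regular 32-gon, circumradius r=7.5 (area = (32/2)·7.500²·sin(360°/32) = 175.58 mm²); the r=8.5 cylinder at (10.5, 12.5) gives a regular 32-gon of circumradius 8.5 (constant along its height) (area = (32/2)·8.500²·sin(360°/32) = 225.52 mm²); the cone at (5.5, -2.5) (r1=11→r2=6) has section circumradius 10.400 here — a regular 32-gon (area = (32/2)·10.400²·sin(360°/32) = 337.62 mm²); Taking the first minus the rest: starting from the r=5 cylinder (78.04 mm²), the r=7.5 cylinder at (15.5, 15) misses the remaining region (no effect); the r=8.5 cylinder at (10.5, 12.5) misses the remaining region (no effect); the cone at (5.5, -2.5) partially overlaps it — only the 75.10 mm² overlap (of its 337.62 mm²) is removed, clipping the outline — area = 2.94 mm². So its area = 2.94 mm². Layer 1 (z = 0.2): the r=5 cylinder gives a regular 32-gon of circumradius 5 (constant along its height) (area = (32/2)·5.000²·sin(360°/32) = 78.04 mm²); the cylinder at (15.5, 15) does not reach this height (z outside [0.5, 21.5]); the r=8.5 cylinder at (10.5, 12.5) contributes a regular 32-gon of circumradius 8.5 (area = (32/2)·8.500²·sin(360°/32) = 225.52 mm²); the cone at (5.5, -2.5) is absent (z outside [4.5, 12]); Taking the first minus the rest: starting from the r=5 cylinder (78.04 mm²), the r=8.5 cylinder at (10.5, 12.5) misses the remaining region (no effect) — area = 78.04 mm². So its area = 78.04 mm². Layer 1 is larger (78.04 vs 2.94 mm²).

layer 1 (z = 0.2 mm)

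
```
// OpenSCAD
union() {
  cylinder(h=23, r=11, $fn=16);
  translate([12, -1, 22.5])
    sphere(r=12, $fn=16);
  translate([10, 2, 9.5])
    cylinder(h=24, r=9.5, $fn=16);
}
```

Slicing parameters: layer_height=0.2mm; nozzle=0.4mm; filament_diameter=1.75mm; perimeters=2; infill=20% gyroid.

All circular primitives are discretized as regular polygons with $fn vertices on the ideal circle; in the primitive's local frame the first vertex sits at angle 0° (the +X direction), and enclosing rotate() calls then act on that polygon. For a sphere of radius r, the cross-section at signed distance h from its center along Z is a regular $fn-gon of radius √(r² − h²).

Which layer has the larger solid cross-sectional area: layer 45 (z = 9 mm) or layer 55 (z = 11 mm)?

Layer 45 (z = 9): the r=11 cylinder gives a regular 16-gon of circumradius 11 (constant along its height) (area = (16/2)·11.000²·sin(360°/16) = 370.44 mm²); the sphere at (12, -1) is absent (|z−center|=13.500 > r=12); the cylinder at (10, 2) is absent (z outside [9.5, 33.5]); Merging all regions: only the r=11 cylinder is present, so the union is just that shape — area = 370.44 mm². So its area = 370.44 mm². Layer 55 (z = 11): the cylinder: section is a regular 16-gon, circumradius r=11 (area = (16/2)·11.000²·sin(360°/16) = 370.44 mm²); the r=12 sphere at (12, -1) contributes a regular 16-gon of circumradius √(12²−11.5²) = 3.428 (area = (16/2)·3.428²·sin(360°/16) = 35.97 mm²); the cylinder at (10, 2): section is a regular 16-gon, circumradius r=9.5 (area = (16/2)·9.500²·sin(360°/16) = 276.30 mm²); Combining (union): the regions partially overlap — summed areas 682.71 mm² minus the doubly-counted overlap 159.50 mm² gives 523.21 mm² — area = 523.21 mm². So its area = 523.21 mm². Layer 55 is larger (523.21 vs 370.44 mm²).

layer 55 (z = 11 mm)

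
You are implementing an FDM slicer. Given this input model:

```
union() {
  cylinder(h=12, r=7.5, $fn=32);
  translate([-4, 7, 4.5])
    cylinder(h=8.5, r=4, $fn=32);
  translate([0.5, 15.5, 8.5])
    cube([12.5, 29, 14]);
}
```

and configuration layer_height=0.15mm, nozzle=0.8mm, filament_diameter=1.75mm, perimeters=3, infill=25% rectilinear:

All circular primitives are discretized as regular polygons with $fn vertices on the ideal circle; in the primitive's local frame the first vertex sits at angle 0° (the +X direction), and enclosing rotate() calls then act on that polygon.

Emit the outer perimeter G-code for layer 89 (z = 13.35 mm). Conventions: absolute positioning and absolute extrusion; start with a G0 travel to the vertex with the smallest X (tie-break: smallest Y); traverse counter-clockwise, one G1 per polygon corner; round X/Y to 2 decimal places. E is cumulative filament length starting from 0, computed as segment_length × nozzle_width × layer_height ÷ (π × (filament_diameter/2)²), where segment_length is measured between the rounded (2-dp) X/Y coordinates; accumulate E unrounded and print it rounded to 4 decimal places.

At z = 13.35 mm: the cylinder is absent (z outside [0, 12]); the cylinder at (-4, 7) is not intersected at this z (z outside [4.5, 13]); the cube at (0.5, 15.5) (footprint 12.5×29) is included at this height; Combining (union): only the 12.5×29 cube at (0.5, 15.5) is present, so the union is just that shape — 1 connected region. The outline is a single polygon with 4 vertices. Extrusion per mm of travel: 0.8 × 0.15 / (π × 0.875²) = 0.049890. Accumulating E over each segment gives final E = 4.1409.

G0 X0.50 Y15.50 Z13.35
G1 X13.00 Y15.50 E0.6236
G1 X13.00 Y44.50 E2.0704
G1 X0.50 Y44.50 E2.6941
G1 X0.50 Y15.50 E4.1409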